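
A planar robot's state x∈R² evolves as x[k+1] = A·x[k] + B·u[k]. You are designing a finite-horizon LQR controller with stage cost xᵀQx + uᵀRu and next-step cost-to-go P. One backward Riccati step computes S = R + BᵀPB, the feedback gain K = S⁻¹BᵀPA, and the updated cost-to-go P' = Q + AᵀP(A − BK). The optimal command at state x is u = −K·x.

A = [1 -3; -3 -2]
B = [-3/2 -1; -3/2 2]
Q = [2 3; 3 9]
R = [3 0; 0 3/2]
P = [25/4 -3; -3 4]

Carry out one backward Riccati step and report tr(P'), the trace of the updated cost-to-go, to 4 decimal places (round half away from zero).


BᵀP = [-4.8750 -1.5000; -12.2500 11.0000]
S = R + BᵀPB = [3 0; 0 3/2] + [9.5625 1.8750; 1.8750 34.2500] = [12.5625 1.8750; 1.8750 35.7500]
BᵀPA = [-0.3750 17.6250; -45.2500 14.7500]
K = S⁻¹·BᵀPA = [0.1603 1.3520; -1.2741 0.3417]
A−BK = [-0.0337 -0.6303; -0.2112 -0.6554]
AᵀP(A−BK) = [2.6552 0.2180; 0.2180 7.3814]
P' = Q + AᵀP(A−BK) = [4.6552 3.2180; 3.2180 16.3814]
tr(P') = 21.0366

21.0366


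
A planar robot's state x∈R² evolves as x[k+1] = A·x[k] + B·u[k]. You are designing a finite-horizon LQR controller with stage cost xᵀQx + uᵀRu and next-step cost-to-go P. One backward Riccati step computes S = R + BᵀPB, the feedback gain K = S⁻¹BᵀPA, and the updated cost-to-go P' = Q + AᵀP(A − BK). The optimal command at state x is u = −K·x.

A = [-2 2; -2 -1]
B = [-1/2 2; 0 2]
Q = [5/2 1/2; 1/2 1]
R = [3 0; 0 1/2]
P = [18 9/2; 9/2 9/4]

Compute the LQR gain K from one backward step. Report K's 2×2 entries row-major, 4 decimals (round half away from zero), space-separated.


0.0300 -0.3450 -0.9900 0.5850

BᵀP = [-9.0000 -2.2500; 45.0000 13.5000]
S = R + BᵀPB = [3 0; 0 1/2] + [4.5000 -22.5000; -22.5000 117.0000] = [7.5000 -22.5000; -22.5000 117.5000]
BᵀPA = [22.5000 -15.7500; -117.0000 76.5000]
K = S⁻¹·BᵀPA = [0.0300 -0.3450; -0.9900 0.5850]
A−BK = [-0.0050 0.6575; -0.0200 -2.1700]
AᵀP(A−BK) = [0.4950 -0.2925; -0.2925 6.0638]
P' = Q + AᵀP(A−BK) = [2.9950 0.2075; 0.2075 7.0638]
tr(P') = 10.0588


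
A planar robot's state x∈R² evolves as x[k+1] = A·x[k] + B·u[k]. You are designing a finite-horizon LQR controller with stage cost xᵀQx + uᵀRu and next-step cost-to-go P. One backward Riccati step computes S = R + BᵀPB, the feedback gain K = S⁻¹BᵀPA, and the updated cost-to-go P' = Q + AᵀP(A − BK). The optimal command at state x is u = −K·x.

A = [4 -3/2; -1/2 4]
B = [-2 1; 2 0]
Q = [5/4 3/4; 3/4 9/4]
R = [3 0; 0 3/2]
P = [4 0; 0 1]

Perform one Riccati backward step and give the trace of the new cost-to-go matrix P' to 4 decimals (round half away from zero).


20.1500

BᵀP = [-8.0000 2.0000; 4.0000 0.0000]
S = R + BᵀPB = [3 0; 0 3/2] + [20.0000 -8.0000; -8.0000 4.0000] = [23.0000 -8.0000; -8.0000 5.5000]
BᵀPA = [-33.0000 20.0000; 16.0000 -6.0000]
K = S⁻¹·BᵀPA = [-0.8560 0.9920; 1.6640 0.3520]
A−BK = [0.6240 0.1320; 1.2120 2.0160]
AᵀP(A−BK) = [9.3780 1.1040; 1.1040 7.2720]
P' = Q + AᵀP(A−BK) = [10.6280 1.8540; 1.8540 9.5220]
tr(P') = 20.1500


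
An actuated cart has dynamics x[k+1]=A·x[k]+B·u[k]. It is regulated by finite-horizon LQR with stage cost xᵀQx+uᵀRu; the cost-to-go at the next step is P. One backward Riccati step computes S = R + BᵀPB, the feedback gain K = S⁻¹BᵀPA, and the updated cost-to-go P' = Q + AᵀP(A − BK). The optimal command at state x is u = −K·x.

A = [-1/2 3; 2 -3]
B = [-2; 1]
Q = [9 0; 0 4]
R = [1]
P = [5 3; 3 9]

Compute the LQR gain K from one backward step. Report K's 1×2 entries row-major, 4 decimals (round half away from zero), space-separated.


BᵀP = [-7.0000 3.0000]
S = R + BᵀPB = [1] + [17.0000] = [18.0000]
BᵀPA = [9.5000 -30.0000]
K = S⁻¹·BᵀPA = [0.5278 -1.6667]
A−BK = [0.5556 -0.3333; 1.4722 -1.3333]
AᵀP(A−BK) = [26.2361 -23.1667; -23.1667 22.0000]
P' = Q + AᵀP(A−BK) = [35.2361 -23.1667; -23.1667 26.0000]
tr(P') = 61.2361

0.5278 -1.6667


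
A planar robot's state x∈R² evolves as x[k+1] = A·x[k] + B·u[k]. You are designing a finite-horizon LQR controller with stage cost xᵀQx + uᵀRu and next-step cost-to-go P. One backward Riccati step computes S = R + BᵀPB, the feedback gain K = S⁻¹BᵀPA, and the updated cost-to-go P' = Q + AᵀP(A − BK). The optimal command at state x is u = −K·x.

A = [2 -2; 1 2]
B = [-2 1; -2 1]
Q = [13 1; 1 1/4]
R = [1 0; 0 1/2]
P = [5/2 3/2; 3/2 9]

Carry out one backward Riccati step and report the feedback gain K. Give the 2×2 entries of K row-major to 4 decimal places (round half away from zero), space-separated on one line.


-0.4205 -0.2955 0.4205 0.2955

BᵀP = [-8.0000 -21.0000; 4.0000 10.5000]
S = R + BᵀPB = [1 0; 0 1/2] + [58.0000 -29.0000; -29.0000 14.5000] = [59.0000 -29.0000; -29.0000 15.0000]
BᵀPA = [-37.0000 -26.0000; 18.5000 13.0000]
K = S⁻¹·BᵀPA = [-0.4205 -0.2955; 0.4205 0.2955]
A−BK = [0.7386 -2.8864; -0.2614 1.1136]
AᵀP(A−BK) = [1.6648 -5.3977; -5.3977 22.4773]
P' = Q + AᵀP(A−BK) = [14.6648 -4.3977; -4.3977 22.7273]
tr(P') = 37.3920


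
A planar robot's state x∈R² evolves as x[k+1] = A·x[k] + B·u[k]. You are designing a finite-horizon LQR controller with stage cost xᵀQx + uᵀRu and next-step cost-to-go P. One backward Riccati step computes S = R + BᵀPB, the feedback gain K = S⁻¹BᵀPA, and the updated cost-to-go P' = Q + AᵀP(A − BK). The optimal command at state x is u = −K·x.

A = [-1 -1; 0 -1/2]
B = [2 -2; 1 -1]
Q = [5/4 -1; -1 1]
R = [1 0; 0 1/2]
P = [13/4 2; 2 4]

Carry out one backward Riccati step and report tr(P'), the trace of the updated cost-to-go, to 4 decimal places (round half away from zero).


2.7303

BᵀP = [8.5000 8.0000; -8.5000 -8.0000]
S = R + BᵀPB = [1 0; 0 1/2] + [25.0000 -25.0000; -25.0000 25.0000] = [26.0000 -25.0000; -25.0000 25.5000]
BᵀPA = [-8.5000 -12.5000; 8.5000 12.5000]
K = S⁻¹·BᵀPA = [-0.1118 -0.1645; 0.2237 0.3289]
A−BK = [-0.3289 -0.0132; 0.3355 -0.0066]
AᵀP(A−BK) = [0.3980 0.0559; 0.0559 0.0822]
P' = Q + AᵀP(A−BK) = [1.6480 -0.9441; -0.9441 1.0822]
tr(P') = 2.7303


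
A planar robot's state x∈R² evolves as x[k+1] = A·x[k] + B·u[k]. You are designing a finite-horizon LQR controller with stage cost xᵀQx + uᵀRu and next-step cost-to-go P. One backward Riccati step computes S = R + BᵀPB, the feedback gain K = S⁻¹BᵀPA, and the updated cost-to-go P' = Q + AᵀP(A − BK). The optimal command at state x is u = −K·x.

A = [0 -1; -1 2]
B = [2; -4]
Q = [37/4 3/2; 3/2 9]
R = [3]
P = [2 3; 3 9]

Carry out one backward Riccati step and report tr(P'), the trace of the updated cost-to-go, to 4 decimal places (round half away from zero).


19.5678

BᵀP = [-8.0000 -30.0000]
S = R + BᵀPB = [3] + [104.0000] = [107.0000]
BᵀPA = [30.0000 -52.0000]
K = S⁻¹·BᵀPA = [0.2804 -0.4860]
A−BK = [-0.5607 -0.0280; 0.1215 0.0561]
AᵀP(A−BK) = [0.5888 -0.4206; -0.4206 0.7290]
P' = Q + AᵀP(A−BK) = [9.8388 1.0794; 1.0794 9.7290]
tr(P') = 19.5678


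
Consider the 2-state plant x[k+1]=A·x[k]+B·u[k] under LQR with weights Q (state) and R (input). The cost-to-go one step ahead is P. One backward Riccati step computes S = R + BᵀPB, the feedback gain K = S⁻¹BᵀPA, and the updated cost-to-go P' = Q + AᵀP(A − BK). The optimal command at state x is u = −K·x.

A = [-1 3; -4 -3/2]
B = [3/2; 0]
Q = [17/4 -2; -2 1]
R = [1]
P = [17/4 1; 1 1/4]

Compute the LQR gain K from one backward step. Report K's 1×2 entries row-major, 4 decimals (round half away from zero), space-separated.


-1.1716 1.5976

BᵀP = [6.3750 1.5000]
S = R + BᵀPB = [1] + [9.5625] = [10.5625]
BᵀPA = [-12.3750 16.8750]
K = S⁻¹·BᵀPA = [-1.1716 1.5976]
A−BK = [0.7574 0.6036; -4.0000 -1.5000]
AᵀP(A−BK) = [1.7515 -1.9793; -1.9793 2.8524]
P' = Q + AᵀP(A−BK) = [6.0015 -3.9793; -3.9793 3.8524]
tr(P') = 9.8539


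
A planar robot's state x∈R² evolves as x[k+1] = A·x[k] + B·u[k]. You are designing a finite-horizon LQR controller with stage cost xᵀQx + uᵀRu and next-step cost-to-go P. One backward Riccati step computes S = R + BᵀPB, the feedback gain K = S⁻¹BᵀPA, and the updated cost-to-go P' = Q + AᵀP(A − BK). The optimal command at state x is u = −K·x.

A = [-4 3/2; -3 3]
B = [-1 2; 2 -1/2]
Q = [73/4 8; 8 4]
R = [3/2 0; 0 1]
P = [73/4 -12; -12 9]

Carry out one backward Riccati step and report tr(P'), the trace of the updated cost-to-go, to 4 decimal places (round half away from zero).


35.5433

BᵀP = [-42.2500 30.0000; 42.5000 -28.5000]
S = R + BᵀPB = [3/2 0; 0 1] + [102.2500 -99.5000; -99.5000 99.2500] = [103.7500 -99.5000; -99.5000 100.2500]
BᵀPA = [79.0000 26.6250; -84.5000 -21.7500]
K = S⁻¹·BᵀPA = [-0.9747 1.0087; -1.8103 0.7842]
A−BK = [-1.3541 0.9403; -1.9558 1.3747]
AᵀP(A−BK) = [9.0311 -5.9229; -5.9229 4.2622]
P' = Q + AᵀP(A−BK) = [27.2811 2.0771; 2.0771 8.2622]
tr(P') = 35.5433


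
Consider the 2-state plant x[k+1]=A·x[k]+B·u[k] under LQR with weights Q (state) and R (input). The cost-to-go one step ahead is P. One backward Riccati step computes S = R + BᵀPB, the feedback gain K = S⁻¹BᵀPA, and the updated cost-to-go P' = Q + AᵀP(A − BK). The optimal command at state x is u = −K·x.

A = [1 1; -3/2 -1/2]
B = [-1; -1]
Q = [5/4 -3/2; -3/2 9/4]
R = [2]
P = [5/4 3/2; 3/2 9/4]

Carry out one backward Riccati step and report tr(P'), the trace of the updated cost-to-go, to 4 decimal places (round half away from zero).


BᵀP = [-2.7500 -3.7500]
S = R + BᵀPB = [2] + [6.5000] = [8.5000]
BᵀPA = [2.8750 -0.8750]
K = S⁻¹·BᵀPA = [0.3382 -0.1029]
A−BK = [1.3382 0.8971; -1.1618 -0.6029]
AᵀP(A−BK) = [0.8401 0.2335; 0.2335 0.2224]
P' = Q + AᵀP(A−BK) = [2.0901 -1.2665; -1.2665 2.4724]
tr(P') = 4.5625

4.5625


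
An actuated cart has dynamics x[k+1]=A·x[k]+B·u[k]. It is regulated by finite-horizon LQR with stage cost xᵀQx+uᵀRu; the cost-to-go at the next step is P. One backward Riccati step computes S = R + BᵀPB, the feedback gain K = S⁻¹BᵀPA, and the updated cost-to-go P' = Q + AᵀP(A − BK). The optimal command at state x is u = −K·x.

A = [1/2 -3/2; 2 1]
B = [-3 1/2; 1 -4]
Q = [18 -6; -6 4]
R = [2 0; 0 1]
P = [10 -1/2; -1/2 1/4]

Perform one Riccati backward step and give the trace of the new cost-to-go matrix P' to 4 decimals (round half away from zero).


22.8059

BᵀP = [-30.5000 1.7500; 7.0000 -1.2500]
S = R + BᵀPB = [2 0; 0 1] + [93.2500 -22.2500; -22.2500 8.5000] = [95.2500 -22.2500; -22.2500 9.5000]
BᵀPA = [-11.7500 47.5000; 1.0000 -11.7500]
K = S⁻¹·BᵀPA = [-0.2181 0.4632; -0.4055 -0.1521]
A−BK = [0.0485 -0.0345; 0.5960 -0.0714]
AᵀP(A−BK) = [0.3430 -0.1557; -0.1557 0.4629]
P' = Q + AᵀP(A−BK) = [18.3430 -6.1557; -6.1557 4.4629]
tr(P') = 22.8059


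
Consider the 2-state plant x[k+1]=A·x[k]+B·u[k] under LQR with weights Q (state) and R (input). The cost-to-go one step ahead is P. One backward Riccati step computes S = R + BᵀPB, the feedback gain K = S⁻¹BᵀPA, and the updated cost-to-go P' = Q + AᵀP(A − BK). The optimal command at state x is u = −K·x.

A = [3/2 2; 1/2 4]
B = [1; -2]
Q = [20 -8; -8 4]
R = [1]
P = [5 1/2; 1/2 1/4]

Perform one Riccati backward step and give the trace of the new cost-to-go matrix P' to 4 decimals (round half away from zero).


48.0625

BᵀP = [4.0000 0.0000]
S = R + BᵀPB = [1] + [4.0000] = [5.0000]
BᵀPA = [6.0000 8.0000]
K = S⁻¹·BᵀPA = [1.2000 1.6000]
A−BK = [0.3000 0.4000; 2.9000 7.2000]
AᵀP(A−BK) = [4.8625 9.4000; 9.4000 19.2000]
P' = Q + AᵀP(A−BK) = [24.8625 1.4000; 1.4000 23.2000]
tr(P') = 48.0625


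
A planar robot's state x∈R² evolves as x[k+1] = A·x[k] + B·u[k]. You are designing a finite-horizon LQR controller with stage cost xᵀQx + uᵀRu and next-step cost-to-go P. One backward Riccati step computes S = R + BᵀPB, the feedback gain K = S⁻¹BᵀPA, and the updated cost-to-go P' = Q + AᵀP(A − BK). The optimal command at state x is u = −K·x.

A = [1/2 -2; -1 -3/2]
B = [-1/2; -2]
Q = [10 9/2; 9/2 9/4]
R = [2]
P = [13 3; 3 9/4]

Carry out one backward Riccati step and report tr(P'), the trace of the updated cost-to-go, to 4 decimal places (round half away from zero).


32.7230

BᵀP = [-12.5000 -6.0000]
S = R + BᵀPB = [2] + [18.2500] = [20.2500]
BᵀPA = [-0.2500 34.0000]
K = S⁻¹·BᵀPA = [-0.0123 1.6790]
A−BK = [0.4938 -1.1605; -1.0247 1.8580]
AᵀP(A−BK) = [2.4969 -5.4552; -5.4552 17.9761]
P' = Q + AᵀP(A−BK) = [12.4969 -0.9552; -0.9552 20.2261]
tr(P') = 32.7230


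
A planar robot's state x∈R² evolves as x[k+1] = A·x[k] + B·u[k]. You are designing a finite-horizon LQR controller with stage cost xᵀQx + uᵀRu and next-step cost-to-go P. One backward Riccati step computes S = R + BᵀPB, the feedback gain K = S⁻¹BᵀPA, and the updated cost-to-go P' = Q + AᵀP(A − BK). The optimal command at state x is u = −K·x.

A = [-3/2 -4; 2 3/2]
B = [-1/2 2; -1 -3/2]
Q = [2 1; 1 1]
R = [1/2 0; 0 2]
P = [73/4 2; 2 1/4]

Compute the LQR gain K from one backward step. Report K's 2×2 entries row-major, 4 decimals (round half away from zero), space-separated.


0.5169 1.8101 -0.5108 -1.4424

BᵀP = [-11.1250 -1.2500; 33.5000 3.6250]
S = R + BᵀPB = [1/2 0; 0 2] + [6.8125 -20.3750; -20.3750 61.5625] = [7.3125 -20.3750; -20.3750 63.5625]
BᵀPA = [14.1875 42.6250; -43.0000 -128.5625]
K = S⁻¹·BᵀPA = [0.5169 1.8101; -0.5108 -1.4424]
A−BK = [-0.2199 -0.2102; 1.7506 1.1465]
AᵀP(A−BK) = [0.7643 2.0466; 2.0466 5.9701]
P' = Q + AᵀP(A−BK) = [2.7643 3.0466; 3.0466 6.9701]
tr(P') = 9.7344


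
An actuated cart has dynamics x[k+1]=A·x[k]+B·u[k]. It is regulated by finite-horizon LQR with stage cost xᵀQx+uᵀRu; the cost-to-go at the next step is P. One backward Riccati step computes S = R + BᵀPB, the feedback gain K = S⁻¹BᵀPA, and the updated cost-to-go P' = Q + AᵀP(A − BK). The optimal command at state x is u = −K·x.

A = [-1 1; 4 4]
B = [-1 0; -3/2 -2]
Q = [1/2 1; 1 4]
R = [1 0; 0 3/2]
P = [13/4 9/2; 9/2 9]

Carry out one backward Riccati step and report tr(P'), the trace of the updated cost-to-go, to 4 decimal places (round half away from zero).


BᵀP = [-10.0000 -18.0000; -9.0000 -18.0000]
S = R + BᵀPB = [1 0; 0 3/2] + [37.0000 36.0000; 36.0000 36.0000] = [38.0000 36.0000; 36.0000 37.5000]
BᵀPA = [-62.0000 -82.0000; -63.0000 -81.0000]
K = S⁻¹·BᵀPA = [-0.4419 -1.2326; -1.2558 -0.9767]
A−BK = [-1.4419 -0.2326; 0.8256 0.1977]
AᵀP(A−BK) = [4.7384 2.7965; 2.7965 3.0640]
P' = Q + AᵀP(A−BK) = [5.2384 3.7965; 3.7965 7.0640]
tr(P') = 12.3023

12.3023


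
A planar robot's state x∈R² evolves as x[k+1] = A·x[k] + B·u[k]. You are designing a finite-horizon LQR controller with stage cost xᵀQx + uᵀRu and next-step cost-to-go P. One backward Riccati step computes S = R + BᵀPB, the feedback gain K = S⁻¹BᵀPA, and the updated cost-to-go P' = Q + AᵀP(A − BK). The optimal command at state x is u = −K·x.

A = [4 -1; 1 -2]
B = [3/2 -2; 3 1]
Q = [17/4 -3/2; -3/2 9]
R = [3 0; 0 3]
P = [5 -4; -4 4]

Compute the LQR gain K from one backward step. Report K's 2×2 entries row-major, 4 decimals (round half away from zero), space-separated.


BᵀP = [-4.5000 6.0000; -14.0000 12.0000]
S = R + BᵀPB = [3 0; 0 3] + [11.2500 15.0000; 15.0000 40.0000] = [14.2500 15.0000; 15.0000 43.0000]
BᵀPA = [-12.0000 -7.5000; -44.0000 -10.0000]
K = S⁻¹·BᵀPA = [0.3714 -0.4449; -1.1528 -0.0774]
A−BK = [1.1373 -0.4874; 1.0387 -0.5880]
AᵀP(A−BK) = [5.7331 -0.7427; -0.7427 0.8897]
P' = Q + AᵀP(A−BK) = [9.9831 -2.2427; -2.2427 9.8897]
tr(P') = 19.8728

0.3714 -0.4449 -1.1528 -0.0774


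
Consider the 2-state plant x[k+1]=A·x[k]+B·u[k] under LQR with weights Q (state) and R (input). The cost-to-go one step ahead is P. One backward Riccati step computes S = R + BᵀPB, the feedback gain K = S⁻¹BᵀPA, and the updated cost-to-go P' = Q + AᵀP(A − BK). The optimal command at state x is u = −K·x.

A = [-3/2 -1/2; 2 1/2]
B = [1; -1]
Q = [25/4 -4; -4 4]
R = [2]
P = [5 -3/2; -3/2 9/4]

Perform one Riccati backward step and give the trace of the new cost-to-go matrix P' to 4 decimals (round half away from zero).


BᵀP = [6.5000 -3.7500]
S = R + BᵀPB = [2] + [10.2500] = [12.2500]
BᵀPA = [-17.2500 -5.1250]
K = S⁻¹·BᵀPA = [-1.4082 -0.4184]
A−BK = [-0.0918 -0.0816; 0.5918 0.0816]
AᵀP(A−BK) = [4.9592 1.4082; 1.4082 0.4184]
P' = Q + AᵀP(A−BK) = [11.2092 -2.5918; -2.5918 4.4184]
tr(P') = 15.6276

15.6276


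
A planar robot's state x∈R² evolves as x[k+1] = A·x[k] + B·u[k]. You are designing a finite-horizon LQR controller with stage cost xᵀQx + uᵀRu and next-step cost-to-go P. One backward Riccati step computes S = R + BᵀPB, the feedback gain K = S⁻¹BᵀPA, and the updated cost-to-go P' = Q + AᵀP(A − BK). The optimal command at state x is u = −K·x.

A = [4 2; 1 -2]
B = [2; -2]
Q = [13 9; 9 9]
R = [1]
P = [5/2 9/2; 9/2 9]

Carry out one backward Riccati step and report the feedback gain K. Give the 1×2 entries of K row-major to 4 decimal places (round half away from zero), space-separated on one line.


-2.2727 0.9091

BᵀP = [-4.0000 -9.0000]
S = R + BᵀPB = [1] + [10.0000] = [11.0000]
BᵀPA = [-25.0000 10.0000]
K = S⁻¹·BᵀPA = [-2.2727 0.9091]
A−BK = [8.5455 0.1818; -3.5455 -0.1818]
AᵀP(A−BK) = [28.1818 -2.2727; -2.2727 0.9091]
P' = Q + AᵀP(A−BK) = [41.1818 6.7273; 6.7273 9.9091]
tr(P') = 51.0909


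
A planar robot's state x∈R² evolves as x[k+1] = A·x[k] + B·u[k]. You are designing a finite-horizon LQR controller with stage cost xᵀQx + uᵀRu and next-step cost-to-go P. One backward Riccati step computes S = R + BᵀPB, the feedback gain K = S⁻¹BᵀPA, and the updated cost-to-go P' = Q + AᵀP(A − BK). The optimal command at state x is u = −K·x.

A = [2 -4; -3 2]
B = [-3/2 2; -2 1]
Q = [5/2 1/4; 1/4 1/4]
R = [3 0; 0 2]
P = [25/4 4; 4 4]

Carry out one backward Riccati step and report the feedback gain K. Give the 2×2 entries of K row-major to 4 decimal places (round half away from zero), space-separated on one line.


0.6369 -0.3176 0.5968 -1.2231

BᵀP = [-17.3750 -14.0000; 16.5000 12.0000]
S = R + BᵀPB = [3 0; 0 2] + [54.0625 -48.7500; -48.7500 45.0000] = [57.0625 -48.7500; -48.7500 47.0000]
BᵀPA = [7.2500 41.5000; -3.0000 -42.0000]
K = S⁻¹·BᵀPA = [0.6369 -0.3176; 0.5968 -1.2231]
A−BK = [1.7618 -2.0303; -2.3230 2.5878]
AᵀP(A−BK) = [10.1727 -11.3664; -11.3664 13.8125]
P' = Q + AᵀP(A−BK) = [12.6727 -11.1164; -11.1164 14.0625]
tr(P') = 26.7353


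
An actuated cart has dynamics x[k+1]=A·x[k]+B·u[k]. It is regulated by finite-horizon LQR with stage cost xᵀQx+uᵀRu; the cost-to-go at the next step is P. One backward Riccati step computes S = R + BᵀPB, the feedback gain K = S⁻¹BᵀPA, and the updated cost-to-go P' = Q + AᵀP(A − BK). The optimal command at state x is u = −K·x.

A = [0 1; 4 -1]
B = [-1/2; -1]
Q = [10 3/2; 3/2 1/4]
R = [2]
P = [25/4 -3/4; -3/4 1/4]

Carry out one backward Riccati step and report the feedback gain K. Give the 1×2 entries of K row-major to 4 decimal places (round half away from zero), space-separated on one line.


0.1633 -0.8163

BᵀP = [-2.3750 0.1250]
S = R + BᵀPB = [2] + [1.0625] = [3.0625]
BᵀPA = [0.5000 -2.5000]
K = S⁻¹·BᵀPA = [0.1633 -0.8163]
A−BK = [0.0816 0.5918; 4.1633 -1.8163]
AᵀP(A−BK) = [3.9184 -3.5918; -3.5918 5.9592]
P' = Q + AᵀP(A−BK) = [13.9184 -2.0918; -2.0918 6.2092]
tr(P') = 20.1276


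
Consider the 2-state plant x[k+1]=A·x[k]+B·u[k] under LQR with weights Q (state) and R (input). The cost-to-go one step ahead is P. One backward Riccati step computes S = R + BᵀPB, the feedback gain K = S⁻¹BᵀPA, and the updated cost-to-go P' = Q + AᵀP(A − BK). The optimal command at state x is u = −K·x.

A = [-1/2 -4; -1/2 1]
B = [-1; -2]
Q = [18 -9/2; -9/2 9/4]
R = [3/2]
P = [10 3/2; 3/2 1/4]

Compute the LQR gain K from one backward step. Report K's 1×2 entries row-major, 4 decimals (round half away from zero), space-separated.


0.4054 2.7027

BᵀP = [-13.0000 -2.0000]
S = R + BᵀPB = [3/2] + [17.0000] = [18.5000]
BᵀPA = [7.5000 50.0000]
K = S⁻¹·BᵀPA = [0.4054 2.7027]
A−BK = [-0.0946 -1.2973; 0.3108 6.4054]
AᵀP(A−BK) = [0.2720 1.8547; 1.8547 13.1149]
P' = Q + AᵀP(A−BK) = [18.2720 -2.6453; -2.6453 15.3649]
tr(P') = 33.6368


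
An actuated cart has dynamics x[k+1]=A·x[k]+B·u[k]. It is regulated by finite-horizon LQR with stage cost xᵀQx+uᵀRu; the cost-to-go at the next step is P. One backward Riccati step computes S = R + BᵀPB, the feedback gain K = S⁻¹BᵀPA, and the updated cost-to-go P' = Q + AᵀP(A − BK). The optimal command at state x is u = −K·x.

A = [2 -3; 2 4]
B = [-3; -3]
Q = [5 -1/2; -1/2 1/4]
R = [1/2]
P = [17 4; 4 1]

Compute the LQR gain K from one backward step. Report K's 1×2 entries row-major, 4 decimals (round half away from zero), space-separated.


-0.6652 0.5501

BᵀP = [-63.0000 -15.0000]
S = R + BᵀPB = [1/2] + [234.0000] = [234.5000]
BᵀPA = [-156.0000 129.0000]
K = S⁻¹·BᵀPA = [-0.6652 0.5501]
A−BK = [0.0043 -1.3497; 0.0043 5.6503]
AᵀP(A−BK) = [0.2217 -0.1834; -0.1834 2.0362]
P' = Q + AᵀP(A−BK) = [5.2217 -0.6834; -0.6834 2.2862]
tr(P') = 7.5080


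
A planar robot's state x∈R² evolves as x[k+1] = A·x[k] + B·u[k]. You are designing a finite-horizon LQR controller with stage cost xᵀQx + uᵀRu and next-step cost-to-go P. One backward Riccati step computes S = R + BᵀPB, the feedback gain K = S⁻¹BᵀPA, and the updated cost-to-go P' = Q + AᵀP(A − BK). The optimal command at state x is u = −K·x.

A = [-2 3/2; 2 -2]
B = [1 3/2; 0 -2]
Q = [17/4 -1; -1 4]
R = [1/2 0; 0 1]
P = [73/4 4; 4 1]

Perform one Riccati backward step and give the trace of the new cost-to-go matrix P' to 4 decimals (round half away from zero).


BᵀP = [18.2500 4.0000; 19.3750 4.0000]
S = R + BᵀPB = [1/2 0; 0 1] + [18.2500 19.3750; 19.3750 21.0625] = [18.7500 19.3750; 19.3750 22.0625]
BᵀPA = [-28.5000 19.3750; -30.7500 21.0625]
K = S⁻¹·BᵀPA = [-0.8620 0.5061; -0.6367 0.5102]
A−BK = [-0.1829 0.2286; 0.7265 -0.9796]
AᵀP(A−BK) = [0.8522 -0.6367; -0.6367 0.5102]
P' = Q + AᵀP(A−BK) = [5.1022 -1.6367; -1.6367 4.5102]
tr(P') = 9.6124

9.6124


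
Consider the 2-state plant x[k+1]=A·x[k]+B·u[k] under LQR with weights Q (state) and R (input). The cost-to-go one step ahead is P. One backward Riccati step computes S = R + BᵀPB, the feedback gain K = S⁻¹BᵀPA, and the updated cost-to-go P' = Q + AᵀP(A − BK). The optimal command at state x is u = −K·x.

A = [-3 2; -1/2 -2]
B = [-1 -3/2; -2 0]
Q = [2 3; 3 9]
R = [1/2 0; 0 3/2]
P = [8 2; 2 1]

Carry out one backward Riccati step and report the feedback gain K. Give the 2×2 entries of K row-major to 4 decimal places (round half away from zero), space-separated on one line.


0.8713 0.1584 1.1188 -1.0693

BᵀP = [-12.0000 -4.0000; -12.0000 -3.0000]
S = R + BᵀPB = [1/2 0; 0 3/2] + [20.0000 18.0000; 18.0000 18.0000] = [20.5000 18.0000; 18.0000 19.5000]
BᵀPA = [38.0000 -16.0000; 37.5000 -18.0000]
K = S⁻¹·BᵀPA = [0.8713 0.1584; 1.1188 -1.0693]
A−BK = [-0.4505 0.5545; 1.2426 -1.6832]
AᵀP(A−BK) = [3.1856 -2.9208; -2.9208 3.2871]
P' = Q + AᵀP(A−BK) = [5.1856 0.0792; 0.0792 12.2871]
tr(P') = 17.4728


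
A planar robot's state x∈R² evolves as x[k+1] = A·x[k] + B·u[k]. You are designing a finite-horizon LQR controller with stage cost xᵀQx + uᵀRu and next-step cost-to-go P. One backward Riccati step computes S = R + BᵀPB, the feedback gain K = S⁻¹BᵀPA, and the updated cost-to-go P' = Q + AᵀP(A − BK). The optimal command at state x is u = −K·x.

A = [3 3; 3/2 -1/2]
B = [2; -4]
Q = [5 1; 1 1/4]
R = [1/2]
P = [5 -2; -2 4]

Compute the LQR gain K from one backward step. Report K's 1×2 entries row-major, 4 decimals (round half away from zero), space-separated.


0.2060 0.5494

BᵀP = [18.0000 -20.0000]
S = R + BᵀPB = [1/2] + [116.0000] = [116.5000]
BᵀPA = [24.0000 64.0000]
K = S⁻¹·BᵀPA = [0.2060 0.5494]
A−BK = [2.5880 1.9013; 2.3240 1.6974]
AᵀP(A−BK) = [31.0558 22.8155; 22.8155 16.8412]
P' = Q + AᵀP(A−BK) = [36.0558 23.8155; 23.8155 17.0912]
tr(P') = 53.1470


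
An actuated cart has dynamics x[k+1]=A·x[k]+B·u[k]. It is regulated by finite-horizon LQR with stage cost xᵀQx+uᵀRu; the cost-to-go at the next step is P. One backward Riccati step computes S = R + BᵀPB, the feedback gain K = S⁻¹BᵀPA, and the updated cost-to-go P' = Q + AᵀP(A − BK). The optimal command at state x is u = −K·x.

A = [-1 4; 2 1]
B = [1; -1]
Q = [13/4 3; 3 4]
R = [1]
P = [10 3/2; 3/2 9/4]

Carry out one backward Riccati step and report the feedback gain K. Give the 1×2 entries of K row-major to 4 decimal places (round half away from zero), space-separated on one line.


BᵀP = [8.5000 -0.7500]
S = R + BᵀPB = [1] + [9.2500] = [10.2500]
BᵀPA = [-10.0000 33.2500]
K = S⁻¹·BᵀPA = [-0.9756 3.2439]
A−BK = [-0.0244 0.7561; 1.0244 4.2439]
AᵀP(A−BK) = [3.2439 7.4390; 7.4390 66.3902]
P' = Q + AᵀP(A−BK) = [6.4939 10.4390; 10.4390 70.3902]
tr(P') = 76.8841

-0.9756 3.2439


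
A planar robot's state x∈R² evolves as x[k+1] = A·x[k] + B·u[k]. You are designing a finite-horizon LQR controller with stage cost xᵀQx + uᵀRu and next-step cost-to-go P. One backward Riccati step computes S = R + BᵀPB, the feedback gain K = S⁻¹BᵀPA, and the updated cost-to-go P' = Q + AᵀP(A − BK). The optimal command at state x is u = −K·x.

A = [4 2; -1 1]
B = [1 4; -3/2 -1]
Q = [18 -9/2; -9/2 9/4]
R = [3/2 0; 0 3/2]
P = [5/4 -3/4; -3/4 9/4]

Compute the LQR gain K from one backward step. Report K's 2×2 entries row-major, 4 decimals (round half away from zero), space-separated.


BᵀP = [2.3750 -4.1250; 5.7500 -5.2500]
S = R + BᵀPB = [3/2 0; 0 3/2] + [8.5625 13.6250; 13.6250 28.2500] = [10.0625 13.6250; 13.6250 29.7500]
BᵀPA = [13.6250 0.6250; 28.2500 6.2500]
K = S⁻¹·BᵀPA = [0.1797 -0.5853; 0.8673 0.4782]
A−BK = [0.3512 0.6727; 0.1369 0.6002]
AᵀP(A−BK) = [1.3009 0.7172; 0.7172 1.6274]
P' = Q + AᵀP(A−BK) = [19.3009 -3.7828; -3.7828 3.8774]
tr(P') = 23.1783

0.1797 -0.5853 0.8673 0.4782


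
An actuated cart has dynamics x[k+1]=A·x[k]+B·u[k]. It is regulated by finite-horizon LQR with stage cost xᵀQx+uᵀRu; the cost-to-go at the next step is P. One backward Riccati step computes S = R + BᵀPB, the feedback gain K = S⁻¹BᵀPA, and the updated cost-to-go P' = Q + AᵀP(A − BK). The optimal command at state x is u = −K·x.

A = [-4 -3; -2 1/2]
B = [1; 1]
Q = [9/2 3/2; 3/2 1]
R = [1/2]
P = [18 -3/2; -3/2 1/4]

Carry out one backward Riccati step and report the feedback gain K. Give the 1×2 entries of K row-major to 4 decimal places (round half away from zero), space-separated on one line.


-4.0317 -3.1825

BᵀP = [16.5000 -1.2500]
S = R + BᵀPB = [1/2] + [15.2500] = [15.7500]
BᵀPA = [-63.5000 -50.1250]
K = S⁻¹·BᵀPA = [-4.0317 -3.1825]
A−BK = [0.0317 0.1825; 2.0317 3.6825]
AᵀP(A−BK) = [8.9841 7.6587; 7.6587 7.0377]
P' = Q + AᵀP(A−BK) = [13.4841 9.1587; 9.1587 8.0377]
tr(P') = 21.5218


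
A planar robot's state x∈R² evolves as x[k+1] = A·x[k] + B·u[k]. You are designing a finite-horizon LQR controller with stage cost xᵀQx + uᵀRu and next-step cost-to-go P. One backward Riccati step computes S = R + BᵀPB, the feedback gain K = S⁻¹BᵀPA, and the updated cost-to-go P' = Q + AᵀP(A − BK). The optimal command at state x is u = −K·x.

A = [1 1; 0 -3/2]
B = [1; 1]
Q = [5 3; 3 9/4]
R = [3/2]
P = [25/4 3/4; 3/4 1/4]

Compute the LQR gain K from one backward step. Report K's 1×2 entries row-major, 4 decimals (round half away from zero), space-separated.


0.7368 0.5789

BᵀP = [7.0000 1.0000]
S = R + BᵀPB = [3/2] + [8.0000] = [9.5000]
BᵀPA = [7.0000 5.5000]
K = S⁻¹·BᵀPA = [0.7368 0.5789]
A−BK = [0.2632 0.4211; -0.7368 -2.0789]
AᵀP(A−BK) = [1.0921 1.0724; 1.0724 1.3783]
P' = Q + AᵀP(A−BK) = [6.0921 4.0724; 4.0724 3.6283]
tr(P') = 9.7204


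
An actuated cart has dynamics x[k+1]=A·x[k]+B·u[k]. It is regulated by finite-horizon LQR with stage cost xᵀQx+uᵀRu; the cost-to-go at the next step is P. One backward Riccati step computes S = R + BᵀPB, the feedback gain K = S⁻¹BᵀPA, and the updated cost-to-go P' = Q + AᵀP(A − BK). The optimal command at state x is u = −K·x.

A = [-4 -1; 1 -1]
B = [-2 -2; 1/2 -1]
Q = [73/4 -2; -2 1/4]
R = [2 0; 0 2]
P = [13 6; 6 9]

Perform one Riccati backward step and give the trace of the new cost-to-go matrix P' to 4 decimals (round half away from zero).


BᵀP = [-23.0000 -7.5000; -32.0000 -21.0000]
S = R + BᵀPB = [2 0; 0 2] + [42.2500 53.5000; 53.5000 85.0000] = [44.2500 53.5000; 53.5000 87.0000]
BᵀPA = [84.5000 30.5000; 107.0000 53.0000]
K = S⁻¹·BᵀPA = [1.6476 -0.1843; 0.2167 0.7225]
A−BK = [-0.2714 0.0765; 0.3929 -0.1853]
AᵀP(A−BK) = [6.5904 -0.7372; -0.7372 1.3271]
P' = Q + AᵀP(A−BK) = [24.8404 -2.7372; -2.7372 1.5771]
tr(P') = 26.4175

26.4175


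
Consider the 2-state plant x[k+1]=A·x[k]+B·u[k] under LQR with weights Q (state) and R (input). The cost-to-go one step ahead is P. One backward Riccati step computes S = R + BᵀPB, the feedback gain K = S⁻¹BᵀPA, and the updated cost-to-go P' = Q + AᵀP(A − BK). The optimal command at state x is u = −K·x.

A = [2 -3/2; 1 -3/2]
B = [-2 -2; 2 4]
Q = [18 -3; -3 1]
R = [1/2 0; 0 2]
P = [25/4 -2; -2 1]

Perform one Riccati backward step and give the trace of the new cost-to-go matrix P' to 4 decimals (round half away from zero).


22.3819

BᵀP = [-16.5000 6.0000; -20.5000 8.0000]
S = R + BᵀPB = [1/2 0; 0 2] + [45.0000 57.0000; 57.0000 73.0000] = [45.5000 57.0000; 57.0000 75.0000]
BᵀPA = [-27.0000 15.7500; -33.0000 18.7500]
K = S⁻¹·BᵀPA = [-0.8807 0.6881; 0.2294 -0.2729]
A−BK = [0.6972 -0.6697; 1.8440 -1.7844]
AᵀP(A−BK) = [1.7890 -1.6789; -1.6789 1.5929]
P' = Q + AᵀP(A−BK) = [19.7890 -4.6789; -4.6789 2.5929]
tr(P') = 22.3819


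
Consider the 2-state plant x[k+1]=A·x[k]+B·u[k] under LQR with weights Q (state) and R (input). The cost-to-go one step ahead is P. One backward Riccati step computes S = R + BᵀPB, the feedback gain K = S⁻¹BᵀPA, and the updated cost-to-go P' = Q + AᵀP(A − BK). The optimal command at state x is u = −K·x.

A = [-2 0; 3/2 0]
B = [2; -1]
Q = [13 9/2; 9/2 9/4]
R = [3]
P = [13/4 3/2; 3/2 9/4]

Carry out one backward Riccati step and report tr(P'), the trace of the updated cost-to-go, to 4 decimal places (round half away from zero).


BᵀP = [5.0000 0.7500]
S = R + BᵀPB = [3] + [9.2500] = [12.2500]
BᵀPA = [-8.8750 0.0000]
K = S⁻¹·BᵀPA = [-0.7245 0.0000]
A−BK = [-0.5510 0.0000; 0.7755 0.0000]
AᵀP(A−BK) = [2.6327 0.0000; 0.0000 0.0000]
P' = Q + AᵀP(A−BK) = [15.6327 4.5000; 4.5000 2.2500]
tr(P') = 17.8827

17.8827


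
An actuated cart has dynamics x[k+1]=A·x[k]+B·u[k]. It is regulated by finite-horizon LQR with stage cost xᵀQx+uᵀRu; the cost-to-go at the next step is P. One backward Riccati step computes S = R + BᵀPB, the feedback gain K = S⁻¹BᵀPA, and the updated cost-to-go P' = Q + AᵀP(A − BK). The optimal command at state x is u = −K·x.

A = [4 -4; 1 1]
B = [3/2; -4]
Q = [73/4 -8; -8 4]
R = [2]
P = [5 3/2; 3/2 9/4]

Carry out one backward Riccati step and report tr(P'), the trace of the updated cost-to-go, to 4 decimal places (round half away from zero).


181.5300

BᵀP = [1.5000 -6.7500]
S = R + BᵀPB = [2] + [29.2500] = [31.2500]
BᵀPA = [-0.7500 -12.7500]
K = S⁻¹·BᵀPA = [-0.0240 -0.4080]
A−BK = [4.0360 -3.3880; 0.9040 -0.6320]
AᵀP(A−BK) = [94.2320 -78.0560; -78.0560 65.0480]
P' = Q + AᵀP(A−BK) = [112.4820 -86.0560; -86.0560 69.0480]
tr(P') = 181.5300


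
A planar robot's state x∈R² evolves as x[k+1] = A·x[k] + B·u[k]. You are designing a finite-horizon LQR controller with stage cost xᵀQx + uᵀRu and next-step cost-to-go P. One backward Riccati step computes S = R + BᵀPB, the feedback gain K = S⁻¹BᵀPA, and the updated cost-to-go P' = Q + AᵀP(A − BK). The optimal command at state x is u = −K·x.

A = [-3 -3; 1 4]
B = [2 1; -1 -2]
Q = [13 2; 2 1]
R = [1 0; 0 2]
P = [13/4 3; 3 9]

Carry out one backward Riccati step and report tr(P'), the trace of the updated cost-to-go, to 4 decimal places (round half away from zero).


BᵀP = [3.5000 -3.0000; -2.7500 -15.0000]
S = R + BᵀPB = [1 0; 0 2] + [10.0000 9.5000; 9.5000 27.2500] = [11.0000 9.5000; 9.5000 29.2500]
BᵀPA = [-13.5000 -22.5000; -6.7500 -51.7500]
K = S⁻¹·BᵀPA = [-1.4287 -0.7192; 0.2333 -1.5356]
A−BK = [-0.3758 -0.0259; 0.0378 0.2095]
AᵀP(A−BK) = [2.5367 0.1749; 0.1749 5.5983]
P' = Q + AᵀP(A−BK) = [15.5367 2.1749; 2.1749 6.5983]
tr(P') = 22.1350

22.1350


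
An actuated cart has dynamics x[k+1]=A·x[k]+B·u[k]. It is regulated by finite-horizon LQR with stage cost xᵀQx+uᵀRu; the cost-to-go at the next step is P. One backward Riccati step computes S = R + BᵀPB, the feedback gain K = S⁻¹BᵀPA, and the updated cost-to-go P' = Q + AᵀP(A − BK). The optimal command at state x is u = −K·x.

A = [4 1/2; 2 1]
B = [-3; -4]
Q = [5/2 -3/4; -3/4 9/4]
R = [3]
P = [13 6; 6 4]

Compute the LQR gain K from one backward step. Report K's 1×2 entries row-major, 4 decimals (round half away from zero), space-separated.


-0.9756 -0.1997

BᵀP = [-63.0000 -34.0000]
S = R + BᵀPB = [3] + [325.0000] = [328.0000]
BᵀPA = [-320.0000 -65.5000]
K = S⁻¹·BᵀPA = [-0.9756 -0.1997]
A−BK = [1.0732 -0.0991; -1.9024 0.2012]
AᵀP(A−BK) = [7.8049 0.0976; 0.0976 0.1700]
P' = Q + AᵀP(A−BK) = [10.3049 -0.6524; -0.6524 2.4200]
tr(P') = 12.7248


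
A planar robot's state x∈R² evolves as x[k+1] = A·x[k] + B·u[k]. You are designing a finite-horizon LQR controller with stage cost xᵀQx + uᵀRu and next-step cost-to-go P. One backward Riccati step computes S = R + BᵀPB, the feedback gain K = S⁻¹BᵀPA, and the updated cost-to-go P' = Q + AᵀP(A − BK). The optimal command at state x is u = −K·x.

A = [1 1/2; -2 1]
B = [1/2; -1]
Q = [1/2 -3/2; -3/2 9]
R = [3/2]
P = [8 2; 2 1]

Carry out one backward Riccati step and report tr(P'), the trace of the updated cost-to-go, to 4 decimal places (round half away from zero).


16.5000

BᵀP = [2.0000 0.0000]
S = R + BᵀPB = [3/2] + [1.0000] = [2.5000]
BᵀPA = [2.0000 1.0000]
K = S⁻¹·BᵀPA = [0.8000 0.4000]
A−BK = [0.6000 0.3000; -1.2000 1.4000]
AᵀP(A−BK) = [2.4000 1.2000; 1.2000 4.6000]
P' = Q + AᵀP(A−BK) = [2.9000 -0.3000; -0.3000 13.6000]
tr(P') = 16.5000


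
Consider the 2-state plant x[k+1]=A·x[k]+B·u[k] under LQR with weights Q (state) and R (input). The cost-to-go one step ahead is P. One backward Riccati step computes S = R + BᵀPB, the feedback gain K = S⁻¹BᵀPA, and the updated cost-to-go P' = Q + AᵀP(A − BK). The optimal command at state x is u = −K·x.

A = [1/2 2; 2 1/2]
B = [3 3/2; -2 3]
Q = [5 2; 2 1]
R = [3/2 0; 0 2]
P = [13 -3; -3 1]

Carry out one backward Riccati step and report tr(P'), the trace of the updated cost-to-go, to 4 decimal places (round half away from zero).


7.0500

BᵀP = [45.0000 -11.0000; 10.5000 -1.5000]
S = R + BᵀPB = [3/2 0; 0 2] + [157.0000 34.5000; 34.5000 11.2500] = [158.5000 34.5000; 34.5000 13.2500]
BᵀPA = [0.5000 84.5000; 2.2500 20.2500]
K = S⁻¹·BᵀPA = [-0.0780 0.4627; 0.3730 0.3235]
A−BK = [0.1746 0.1266; 0.7250 0.4548]
AᵀP(A−BK) = [0.4498 0.2907; 0.2907 0.6002]
P' = Q + AᵀP(A−BK) = [5.4498 2.2907; 2.2907 1.6002]
tr(P') = 7.0500


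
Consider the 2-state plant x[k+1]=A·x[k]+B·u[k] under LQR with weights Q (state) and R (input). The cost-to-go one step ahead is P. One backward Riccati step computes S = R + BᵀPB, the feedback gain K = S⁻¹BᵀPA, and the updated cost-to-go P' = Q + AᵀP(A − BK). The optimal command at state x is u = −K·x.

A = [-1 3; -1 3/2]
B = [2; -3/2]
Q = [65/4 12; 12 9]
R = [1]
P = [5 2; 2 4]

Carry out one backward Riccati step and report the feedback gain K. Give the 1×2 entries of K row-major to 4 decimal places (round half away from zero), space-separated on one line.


-0.2778 1.0000

BᵀP = [7.0000 -2.0000]
S = R + BᵀPB = [1] + [17.0000] = [18.0000]
BᵀPA = [-5.0000 18.0000]
K = S⁻¹·BᵀPA = [-0.2778 1.0000]
A−BK = [-0.4444 1.0000; -1.4167 3.0000]
AᵀP(A−BK) = [11.6111 -25.0000; -25.0000 54.0000]
P' = Q + AᵀP(A−BK) = [27.8611 -13.0000; -13.0000 63.0000]
tr(P') = 90.8611


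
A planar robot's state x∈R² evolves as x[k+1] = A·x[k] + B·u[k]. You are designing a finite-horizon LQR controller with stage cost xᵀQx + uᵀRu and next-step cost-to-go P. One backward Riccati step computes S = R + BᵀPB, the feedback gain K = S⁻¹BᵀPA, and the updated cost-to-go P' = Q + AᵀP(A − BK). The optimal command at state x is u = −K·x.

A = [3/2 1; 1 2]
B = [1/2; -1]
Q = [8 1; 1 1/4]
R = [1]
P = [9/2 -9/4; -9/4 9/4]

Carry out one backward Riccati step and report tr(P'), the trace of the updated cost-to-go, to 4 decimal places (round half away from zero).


BᵀP = [4.5000 -3.3750]
S = R + BᵀPB = [1] + [5.6250] = [6.6250]
BᵀPA = [3.3750 -2.2500]
K = S⁻¹·BᵀPA = [0.5094 -0.3396]
A−BK = [1.2453 1.1698; 1.5094 1.6604]
AᵀP(A−BK) = [3.9057 3.3962; 3.3962 3.7358]
P' = Q + AᵀP(A−BK) = [11.9057 4.3962; 4.3962 3.9858]
tr(P') = 15.8915

15.8915


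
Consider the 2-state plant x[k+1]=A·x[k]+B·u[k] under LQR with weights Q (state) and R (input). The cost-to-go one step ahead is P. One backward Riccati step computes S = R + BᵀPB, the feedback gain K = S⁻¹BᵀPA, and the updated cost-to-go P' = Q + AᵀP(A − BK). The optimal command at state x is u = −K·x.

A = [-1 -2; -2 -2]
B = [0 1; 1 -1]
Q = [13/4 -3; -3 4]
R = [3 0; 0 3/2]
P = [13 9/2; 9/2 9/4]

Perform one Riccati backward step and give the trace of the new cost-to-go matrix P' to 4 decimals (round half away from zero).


45.3974

BᵀP = [4.5000 2.2500; 8.5000 2.2500]
S = R + BᵀPB = [3 0; 0 3/2] + [2.2500 2.2500; 2.2500 6.2500] = [5.2500 2.2500; 2.2500 7.7500]
BᵀPA = [-9.0000 -13.5000; -13.0000 -21.5000]
K = S⁻¹·BᵀPA = [-1.1368 -1.5789; -1.3474 -2.3158]
A−BK = [0.3474 0.3158; -2.2105 -2.7368]
AᵀP(A−BK) = [12.2526 17.6842; 17.6842 25.8947]
P' = Q + AᵀP(A−BK) = [15.5026 14.6842; 14.6842 29.8947]
tr(P') = 45.3974


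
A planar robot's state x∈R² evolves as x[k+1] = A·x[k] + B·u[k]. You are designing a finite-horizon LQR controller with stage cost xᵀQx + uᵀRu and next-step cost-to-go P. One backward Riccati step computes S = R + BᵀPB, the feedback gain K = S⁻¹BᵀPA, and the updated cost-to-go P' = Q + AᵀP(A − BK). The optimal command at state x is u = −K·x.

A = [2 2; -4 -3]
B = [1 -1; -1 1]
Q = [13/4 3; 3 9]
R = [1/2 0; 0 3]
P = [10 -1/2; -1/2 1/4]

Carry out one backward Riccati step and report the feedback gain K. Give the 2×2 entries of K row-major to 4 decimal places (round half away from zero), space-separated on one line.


BᵀP = [10.5000 -0.7500; -10.5000 0.7500]
S = R + BᵀPB = [1/2 0; 0 3] + [11.2500 -11.2500; -11.2500 11.2500] = [11.7500 -11.2500; -11.2500 14.2500]
BᵀPA = [24.0000 23.2500; -24.0000 -23.2500]
K = S⁻¹·BᵀPA = [1.7615 1.7064; -0.2936 -0.2844]
A−BK = [-0.0550 0.0092; -1.9450 -1.0092]
AᵀP(A−BK) = [2.6789 2.2202; 2.2202 1.9633]
P' = Q + AᵀP(A−BK) = [5.9289 5.2202; 5.2202 10.9633]
tr(P') = 16.8922

1.7615 1.7064 -0.2936 -0.2844


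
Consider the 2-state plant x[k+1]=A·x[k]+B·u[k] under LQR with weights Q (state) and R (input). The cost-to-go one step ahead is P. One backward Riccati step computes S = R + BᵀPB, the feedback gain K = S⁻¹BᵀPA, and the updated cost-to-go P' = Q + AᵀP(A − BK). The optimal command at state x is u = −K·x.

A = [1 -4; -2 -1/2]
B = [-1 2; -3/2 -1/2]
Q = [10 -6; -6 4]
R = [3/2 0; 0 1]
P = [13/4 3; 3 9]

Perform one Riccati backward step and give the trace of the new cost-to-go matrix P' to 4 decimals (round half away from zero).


BᵀP = [-7.7500 -16.5000; 5.0000 1.5000]
S = R + BᵀPB = [3/2 0; 0 1] + [32.5000 -7.2500; -7.2500 9.2500] = [34.0000 -7.2500; -7.2500 10.2500]
BᵀPA = [25.2500 39.2500; 2.0000 -20.7500]
K = S⁻¹·BᵀPA = [0.9235 0.8511; 0.8484 -1.4224]
A−BK = [0.2268 -0.3041; -0.1905 0.0655]
AᵀP(A−BK) = [2.2337 -0.1457; -0.1457 3.3295]
P' = Q + AᵀP(A−BK) = [12.2337 -6.1457; -6.1457 7.3295]
tr(P') = 19.5631

19.5631
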